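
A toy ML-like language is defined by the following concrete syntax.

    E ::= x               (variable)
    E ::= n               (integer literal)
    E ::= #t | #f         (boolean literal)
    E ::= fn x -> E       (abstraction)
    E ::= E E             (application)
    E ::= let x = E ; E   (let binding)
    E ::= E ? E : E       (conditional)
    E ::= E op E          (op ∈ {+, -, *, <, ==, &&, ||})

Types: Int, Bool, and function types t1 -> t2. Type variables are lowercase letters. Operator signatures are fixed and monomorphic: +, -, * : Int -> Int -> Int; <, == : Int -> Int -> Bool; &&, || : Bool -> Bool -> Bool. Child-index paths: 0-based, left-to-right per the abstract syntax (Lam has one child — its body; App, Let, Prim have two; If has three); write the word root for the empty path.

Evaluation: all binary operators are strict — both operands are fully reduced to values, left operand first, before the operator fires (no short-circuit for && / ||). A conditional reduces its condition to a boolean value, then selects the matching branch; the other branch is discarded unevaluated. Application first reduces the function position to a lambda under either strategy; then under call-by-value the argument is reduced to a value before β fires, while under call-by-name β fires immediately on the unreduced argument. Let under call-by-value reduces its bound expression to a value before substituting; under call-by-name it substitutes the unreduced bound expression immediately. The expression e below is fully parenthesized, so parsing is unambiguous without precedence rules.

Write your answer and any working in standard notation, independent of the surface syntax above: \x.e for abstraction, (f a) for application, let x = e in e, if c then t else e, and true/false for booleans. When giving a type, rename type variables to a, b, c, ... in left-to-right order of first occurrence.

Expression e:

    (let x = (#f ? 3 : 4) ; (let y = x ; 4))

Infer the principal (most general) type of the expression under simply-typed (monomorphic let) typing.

Derivation:
  unify Bool ~ Bool
  unify Int ~ Int
let x : Int
x : Int
let y : Int

Answer: Int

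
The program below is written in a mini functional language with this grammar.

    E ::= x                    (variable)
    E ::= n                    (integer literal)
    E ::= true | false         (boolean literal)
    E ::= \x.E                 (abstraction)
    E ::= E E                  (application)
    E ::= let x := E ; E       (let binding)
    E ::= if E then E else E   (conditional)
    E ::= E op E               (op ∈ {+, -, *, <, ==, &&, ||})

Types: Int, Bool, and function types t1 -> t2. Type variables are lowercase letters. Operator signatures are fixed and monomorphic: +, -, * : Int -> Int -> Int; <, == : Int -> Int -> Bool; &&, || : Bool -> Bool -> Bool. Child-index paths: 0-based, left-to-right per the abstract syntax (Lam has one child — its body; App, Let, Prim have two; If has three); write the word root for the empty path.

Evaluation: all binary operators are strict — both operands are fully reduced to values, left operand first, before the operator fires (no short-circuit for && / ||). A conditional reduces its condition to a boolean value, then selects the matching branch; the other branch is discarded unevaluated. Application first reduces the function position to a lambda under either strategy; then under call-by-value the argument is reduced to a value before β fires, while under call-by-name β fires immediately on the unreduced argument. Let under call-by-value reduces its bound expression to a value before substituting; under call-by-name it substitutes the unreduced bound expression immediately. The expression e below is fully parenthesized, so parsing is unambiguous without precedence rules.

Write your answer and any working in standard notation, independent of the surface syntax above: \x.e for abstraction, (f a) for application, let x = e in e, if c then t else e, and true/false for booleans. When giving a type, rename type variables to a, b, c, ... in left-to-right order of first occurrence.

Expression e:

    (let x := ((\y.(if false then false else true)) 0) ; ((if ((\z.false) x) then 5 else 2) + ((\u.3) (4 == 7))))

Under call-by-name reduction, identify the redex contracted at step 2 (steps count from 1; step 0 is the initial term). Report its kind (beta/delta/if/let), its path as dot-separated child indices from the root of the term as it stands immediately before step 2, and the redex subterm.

Trace:
step 0: (let x = ((\y.(if false then false else true)) 0) in ((if ((\z.false) x) then 5 else 2) + ((\u.3) (4 == 7))))
step 1: [let@root] ((if ((\z.false) ((\y.(if false then false else true)) 0)) then 5 else 2) + ((\u.3) (4 == 7)))
step 2: [beta@0.0] ((if false then 5 else 2) + ((\u.3) (4 == 7)))

Answer: beta at 0.0 : ((\z.false) ((\y.(if false then false else true)) 0))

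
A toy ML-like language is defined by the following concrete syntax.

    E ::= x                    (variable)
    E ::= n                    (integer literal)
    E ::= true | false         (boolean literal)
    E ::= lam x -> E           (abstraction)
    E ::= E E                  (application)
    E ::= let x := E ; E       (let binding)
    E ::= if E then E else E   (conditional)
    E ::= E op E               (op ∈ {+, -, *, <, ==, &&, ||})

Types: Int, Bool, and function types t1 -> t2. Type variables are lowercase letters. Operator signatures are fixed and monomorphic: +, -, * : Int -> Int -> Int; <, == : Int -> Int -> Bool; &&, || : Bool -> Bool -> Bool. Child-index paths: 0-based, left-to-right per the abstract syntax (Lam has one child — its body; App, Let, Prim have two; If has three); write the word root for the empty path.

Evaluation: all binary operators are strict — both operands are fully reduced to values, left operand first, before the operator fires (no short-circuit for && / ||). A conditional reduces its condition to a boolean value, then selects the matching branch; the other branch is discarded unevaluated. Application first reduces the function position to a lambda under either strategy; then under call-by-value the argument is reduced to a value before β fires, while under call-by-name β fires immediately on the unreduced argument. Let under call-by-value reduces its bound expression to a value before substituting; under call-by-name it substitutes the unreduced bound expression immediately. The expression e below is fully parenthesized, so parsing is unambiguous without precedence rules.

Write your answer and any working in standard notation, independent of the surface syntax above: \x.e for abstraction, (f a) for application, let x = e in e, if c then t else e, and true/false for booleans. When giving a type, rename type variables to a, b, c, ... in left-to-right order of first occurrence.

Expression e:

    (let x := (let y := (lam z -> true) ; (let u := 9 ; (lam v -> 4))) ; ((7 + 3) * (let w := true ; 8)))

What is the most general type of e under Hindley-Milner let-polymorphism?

Trace:
\z._ : a -> Bool
let y : forall. a -> Bool
let u : Int
\v._ : b -> Int
let x : forall. b -> Int
  unify Int ~ Int
  unify Int ~ Int
  unify Int ~ Int
let w : Bool
  unify Int ~ Int

Answer: Int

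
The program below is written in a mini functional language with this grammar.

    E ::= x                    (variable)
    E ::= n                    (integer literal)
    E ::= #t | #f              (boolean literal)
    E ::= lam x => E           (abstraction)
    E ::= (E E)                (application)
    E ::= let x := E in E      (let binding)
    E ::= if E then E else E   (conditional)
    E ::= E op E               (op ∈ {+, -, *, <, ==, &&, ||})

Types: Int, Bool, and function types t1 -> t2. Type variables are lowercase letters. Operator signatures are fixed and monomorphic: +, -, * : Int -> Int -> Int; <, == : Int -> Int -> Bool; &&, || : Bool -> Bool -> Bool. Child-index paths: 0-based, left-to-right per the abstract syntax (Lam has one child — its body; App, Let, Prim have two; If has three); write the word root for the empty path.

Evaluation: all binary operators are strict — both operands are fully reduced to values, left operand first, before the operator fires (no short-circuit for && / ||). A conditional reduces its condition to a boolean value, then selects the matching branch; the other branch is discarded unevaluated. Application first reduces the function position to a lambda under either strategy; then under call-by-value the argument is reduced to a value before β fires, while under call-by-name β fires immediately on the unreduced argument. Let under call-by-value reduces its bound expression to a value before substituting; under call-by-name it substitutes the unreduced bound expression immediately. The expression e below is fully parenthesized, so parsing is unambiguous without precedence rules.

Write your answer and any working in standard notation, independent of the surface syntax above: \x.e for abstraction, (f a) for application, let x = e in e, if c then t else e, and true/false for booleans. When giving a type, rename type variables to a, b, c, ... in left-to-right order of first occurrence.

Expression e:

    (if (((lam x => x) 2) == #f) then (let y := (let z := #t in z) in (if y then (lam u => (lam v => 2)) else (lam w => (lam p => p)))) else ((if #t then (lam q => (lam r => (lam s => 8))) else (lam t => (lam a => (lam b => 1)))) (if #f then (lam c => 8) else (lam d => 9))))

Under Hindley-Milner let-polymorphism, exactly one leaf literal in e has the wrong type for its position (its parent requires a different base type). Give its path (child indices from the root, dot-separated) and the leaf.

Trace:
x : a
\x._ : a -> a
  unify a -> a ~ Int -> b
  unify a ~ Int
  unify Int ~ b
_ _ : Int
  unify Int ~ Int
  unify Bool ~ Int
  FAIL: mismatch Bool ~ Int

Answer: 0.1 : false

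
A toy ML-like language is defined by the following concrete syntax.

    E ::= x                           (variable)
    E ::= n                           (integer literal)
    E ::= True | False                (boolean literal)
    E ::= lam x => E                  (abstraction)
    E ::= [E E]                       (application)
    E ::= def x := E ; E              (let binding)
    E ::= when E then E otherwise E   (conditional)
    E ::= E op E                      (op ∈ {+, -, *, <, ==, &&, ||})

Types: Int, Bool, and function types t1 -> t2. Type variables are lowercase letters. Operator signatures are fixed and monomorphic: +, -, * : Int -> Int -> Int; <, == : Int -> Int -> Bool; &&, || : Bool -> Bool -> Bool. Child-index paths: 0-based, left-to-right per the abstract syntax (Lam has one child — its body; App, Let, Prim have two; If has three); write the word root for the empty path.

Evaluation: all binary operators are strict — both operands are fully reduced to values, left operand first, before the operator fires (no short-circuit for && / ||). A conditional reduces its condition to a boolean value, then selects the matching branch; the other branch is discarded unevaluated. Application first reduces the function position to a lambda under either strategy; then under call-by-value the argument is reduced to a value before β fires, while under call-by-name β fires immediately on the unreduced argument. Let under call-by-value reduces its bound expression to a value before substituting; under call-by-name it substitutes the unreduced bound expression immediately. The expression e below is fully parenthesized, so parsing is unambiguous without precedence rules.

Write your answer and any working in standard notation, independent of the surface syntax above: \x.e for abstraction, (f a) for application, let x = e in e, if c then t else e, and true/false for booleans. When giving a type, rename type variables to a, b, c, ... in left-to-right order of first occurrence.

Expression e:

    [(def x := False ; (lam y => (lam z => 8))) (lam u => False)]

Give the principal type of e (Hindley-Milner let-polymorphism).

Answer: a -> Int

Trace:
let x : Bool
\z._ : b -> Int
\y._ : a -> b -> Int
\u._ : c -> Bool
  unify a -> b -> Int ~ (c -> Bool) -> d
  unify a ~ c -> Bool
  unify b -> Int ~ d
_ _ : b -> Int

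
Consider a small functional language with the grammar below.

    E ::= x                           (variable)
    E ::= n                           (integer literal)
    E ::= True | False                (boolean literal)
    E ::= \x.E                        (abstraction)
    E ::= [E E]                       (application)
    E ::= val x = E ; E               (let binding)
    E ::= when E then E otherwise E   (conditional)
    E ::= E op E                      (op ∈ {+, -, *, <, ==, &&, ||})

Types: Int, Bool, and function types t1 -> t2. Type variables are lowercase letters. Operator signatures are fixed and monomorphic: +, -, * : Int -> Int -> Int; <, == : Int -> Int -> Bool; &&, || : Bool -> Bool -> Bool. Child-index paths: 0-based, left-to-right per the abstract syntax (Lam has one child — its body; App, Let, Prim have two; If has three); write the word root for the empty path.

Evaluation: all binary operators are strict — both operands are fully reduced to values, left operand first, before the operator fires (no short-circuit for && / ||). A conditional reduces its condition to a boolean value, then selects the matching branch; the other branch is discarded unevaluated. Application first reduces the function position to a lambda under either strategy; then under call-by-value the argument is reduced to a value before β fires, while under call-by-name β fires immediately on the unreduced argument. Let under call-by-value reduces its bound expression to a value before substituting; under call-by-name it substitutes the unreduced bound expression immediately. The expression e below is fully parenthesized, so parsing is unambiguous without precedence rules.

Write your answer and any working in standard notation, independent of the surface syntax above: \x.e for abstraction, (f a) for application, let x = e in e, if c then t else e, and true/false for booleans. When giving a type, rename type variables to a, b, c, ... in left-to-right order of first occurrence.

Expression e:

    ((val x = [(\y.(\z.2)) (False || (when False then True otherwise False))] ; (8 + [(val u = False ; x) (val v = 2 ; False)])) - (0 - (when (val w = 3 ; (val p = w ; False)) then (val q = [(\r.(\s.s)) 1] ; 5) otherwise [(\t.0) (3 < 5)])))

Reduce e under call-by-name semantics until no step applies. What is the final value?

Derivation:
step 0: ((let x = ((\y.(\z.2)) (false || (if false then true else false))) in (8 + ((let u = false in x) (let v = 2 in false)))) - (0 - (if (let w = 3 in (let p = w in false)) then (let q = ((\r.(\s.s)) 1) in 5) else ((\t.0) (3 < 5)))))
step 1: [let@0] ((8 + ((let u = false in ((\y.(\z.2)) (false || (if false then true else false)))) (let v = 2 in false))) - (0 - (if (let w = 3 in (let p = w in false)) then (let q = ((\r.(\s.s)) 1) in 5) else ((\t.0) (3 < 5)))))
step 2: [let@0.1.0] ((8 + (((\y.(\z.2)) (false || (if false then true else false))) (let v = 2 in false))) - (0 - (if (let w = 3 in (let p = w in false)) then (let q = ((\r.(\s.s)) 1) in 5) else ((\t.0) (3 < 5)))))
step 3: [beta@0.1.0] ((8 + ((\z.2) (let v = 2 in false))) - (0 - (if (let w = 3 in (let p = w in false)) then (let q = ((\r.(\s.s)) 1) in 5) else ((\t.0) (3 < 5)))))
step 4: [beta@0.1] ((8 + 2) - (0 - (if (let w = 3 in (let p = w in false)) then (let q = ((\r.(\s.s)) 1) in 5) else ((\t.0) (3 < 5)))))
step 5: [delta@0] (10 - (0 - (if (let w = 3 in (let p = w in false)) then (let q = ((\r.(\s.s)) 1) in 5) else ((\t.0) (3 < 5)))))
step 6: [let@1.1.0] (10 - (0 - (if (let p = 3 in false) then (let q = ((\r.(\s.s)) 1) in 5) else ((\t.0) (3 < 5)))))
step 7: [let@1.1.0] (10 - (0 - (if false then (let q = ((\r.(\s.s)) 1) in 5) else ((\t.0) (3 < 5)))))
step 8: [if@1.1] (10 - (0 - ((\t.0) (3 < 5))))
step 9: [beta@1.1] (10 - (0 - 0))
step 10: [delta@1] (10 - 0)
step 11: [delta@root] 10

Answer: 10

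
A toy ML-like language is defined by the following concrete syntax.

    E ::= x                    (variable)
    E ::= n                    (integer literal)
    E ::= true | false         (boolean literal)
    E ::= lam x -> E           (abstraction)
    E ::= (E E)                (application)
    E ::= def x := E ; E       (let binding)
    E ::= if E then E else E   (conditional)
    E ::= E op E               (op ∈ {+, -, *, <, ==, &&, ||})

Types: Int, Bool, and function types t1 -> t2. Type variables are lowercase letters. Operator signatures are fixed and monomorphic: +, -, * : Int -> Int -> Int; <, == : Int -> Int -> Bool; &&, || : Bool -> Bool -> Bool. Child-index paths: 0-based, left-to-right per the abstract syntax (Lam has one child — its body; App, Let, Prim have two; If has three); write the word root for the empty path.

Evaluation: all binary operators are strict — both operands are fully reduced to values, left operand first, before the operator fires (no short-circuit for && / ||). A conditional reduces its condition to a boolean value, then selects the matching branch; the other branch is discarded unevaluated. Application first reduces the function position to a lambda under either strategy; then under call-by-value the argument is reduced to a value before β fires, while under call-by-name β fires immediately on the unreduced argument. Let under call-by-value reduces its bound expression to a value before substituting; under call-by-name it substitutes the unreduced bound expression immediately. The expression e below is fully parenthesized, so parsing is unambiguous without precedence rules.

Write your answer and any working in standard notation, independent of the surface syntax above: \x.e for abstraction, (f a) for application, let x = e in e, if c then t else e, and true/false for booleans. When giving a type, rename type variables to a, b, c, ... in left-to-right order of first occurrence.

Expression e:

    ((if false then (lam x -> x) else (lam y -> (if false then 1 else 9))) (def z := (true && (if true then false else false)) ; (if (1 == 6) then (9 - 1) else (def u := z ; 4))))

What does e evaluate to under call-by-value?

Trace:
step 0: ((if false then (\x.x) else (\y.(if false then 1 else 9))) (let z = (true && (if true then false else false)) in (if (1 == 6) then (9 - 1) else (let u = z in 4))))
step 1: [if@0] ((\y.(if false then 1 else 9)) (let z = (true && (if true then false else false)) in (if (1 == 6) then (9 - 1) else (let u = z in 4))))
step 2: [if@1.0.1] ((\y.(if false then 1 else 9)) (let z = (true && false) in (if (1 == 6) then (9 - 1) else (let u = z in 4))))
step 3: [delta@1.0] ((\y.(if false then 1 else 9)) (let z = false in (if (1 == 6) then (9 - 1) else (let u = z in 4))))
step 4: [let@1] ((\y.(if false then 1 else 9)) (if (1 == 6) then (9 - 1) else (let u = false in 4)))
step 5: [delta@1.0] ((\y.(if false then 1 else 9)) (if false then (9 - 1) else (let u = false in 4)))
step 6: [if@1] ((\y.(if false then 1 else 9)) (let u = false in 4))
step 7: [let@1] ((\y.(if false then 1 else 9)) 4)
step 8: [beta@root] (if false then 1 else 9)
step 9: [if@root] 9

Answer: 9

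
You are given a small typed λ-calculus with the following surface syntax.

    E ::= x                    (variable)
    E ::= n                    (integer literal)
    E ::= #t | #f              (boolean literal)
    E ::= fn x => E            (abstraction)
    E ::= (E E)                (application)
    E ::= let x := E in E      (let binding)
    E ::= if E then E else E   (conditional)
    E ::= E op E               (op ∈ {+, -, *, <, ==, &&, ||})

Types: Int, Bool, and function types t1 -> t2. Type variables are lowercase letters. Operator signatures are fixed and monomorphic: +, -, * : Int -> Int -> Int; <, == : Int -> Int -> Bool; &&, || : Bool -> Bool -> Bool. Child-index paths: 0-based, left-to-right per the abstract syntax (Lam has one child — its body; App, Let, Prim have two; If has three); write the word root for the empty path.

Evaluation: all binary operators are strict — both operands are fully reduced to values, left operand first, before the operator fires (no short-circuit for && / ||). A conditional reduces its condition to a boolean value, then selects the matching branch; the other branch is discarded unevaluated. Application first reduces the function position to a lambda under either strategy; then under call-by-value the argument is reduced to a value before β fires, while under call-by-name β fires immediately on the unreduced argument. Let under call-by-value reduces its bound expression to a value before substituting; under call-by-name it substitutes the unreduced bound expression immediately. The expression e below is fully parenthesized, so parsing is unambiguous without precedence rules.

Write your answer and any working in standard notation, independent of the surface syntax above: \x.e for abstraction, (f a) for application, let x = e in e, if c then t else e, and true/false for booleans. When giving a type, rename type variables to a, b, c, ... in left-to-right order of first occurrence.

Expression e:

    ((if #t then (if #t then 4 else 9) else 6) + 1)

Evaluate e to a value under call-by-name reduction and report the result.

Answer: 5

Working:
step 0: ((if true then (if true then 4 else 9) else 6) + 1)
step 1: [if@0] ((if true then 4 else 9) + 1)
step 2: [if@0] (4 + 1)
step 3: [delta@root] 5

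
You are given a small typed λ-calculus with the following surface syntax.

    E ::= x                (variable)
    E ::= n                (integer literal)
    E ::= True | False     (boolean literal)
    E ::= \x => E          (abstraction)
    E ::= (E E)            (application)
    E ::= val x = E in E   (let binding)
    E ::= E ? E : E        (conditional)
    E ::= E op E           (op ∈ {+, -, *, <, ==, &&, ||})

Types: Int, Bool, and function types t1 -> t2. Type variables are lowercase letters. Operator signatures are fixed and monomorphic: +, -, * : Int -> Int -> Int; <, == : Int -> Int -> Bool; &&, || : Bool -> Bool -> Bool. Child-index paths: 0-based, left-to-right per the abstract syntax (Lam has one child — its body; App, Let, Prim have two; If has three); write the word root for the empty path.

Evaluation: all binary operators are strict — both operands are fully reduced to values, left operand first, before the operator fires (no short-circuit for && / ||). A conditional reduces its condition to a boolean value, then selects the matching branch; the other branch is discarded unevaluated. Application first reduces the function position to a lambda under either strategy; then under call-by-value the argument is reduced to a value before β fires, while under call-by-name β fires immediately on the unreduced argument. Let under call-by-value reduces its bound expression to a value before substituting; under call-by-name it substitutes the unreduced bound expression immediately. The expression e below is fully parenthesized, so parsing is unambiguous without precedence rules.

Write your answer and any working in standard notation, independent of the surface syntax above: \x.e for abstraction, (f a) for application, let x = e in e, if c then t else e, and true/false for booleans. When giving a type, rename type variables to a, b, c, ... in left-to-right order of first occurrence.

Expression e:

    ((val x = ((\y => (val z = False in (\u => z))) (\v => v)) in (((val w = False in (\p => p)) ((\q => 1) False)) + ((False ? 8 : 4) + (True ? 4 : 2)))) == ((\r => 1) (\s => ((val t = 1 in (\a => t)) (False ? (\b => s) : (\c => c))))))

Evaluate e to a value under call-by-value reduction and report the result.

Answer: false

Working:
step 0: ((let x = ((\y.(let z = false in (\u.z))) (\v.v)) in (((let w = false in (\p.p)) ((\q.1) false)) + ((if false then 8 else 4) + (if true then 4 else 2)))) == ((\r.1) (\s.((let t = 1 in (\a.t)) (if false then (\b.s) else (\c.c))))))
step 1: [beta@0.0] ((let x = (let z = false in (\u.z)) in (((let w = false in (\p.p)) ((\q.1) false)) + ((if false then 8 else 4) + (if true then 4 else 2)))) == ((\r.1) (\s.((let t = 1 in (\a.t)) (if false then (\b.s) else (\c.c))))))
step 2: [let@0.0] ((let x = (\u.false) in (((let w = false in (\p.p)) ((\q.1) false)) + ((if false then 8 else 4) + (if true then 4 else 2)))) == ((\r.1) (\s.((let t = 1 in (\a.t)) (if false then (\b.s) else (\c.c))))))
step 3: [let@0] ((((let w = false in (\p.p)) ((\q.1) false)) + ((if false then 8 else 4) + (if true then 4 else 2))) == ((\r.1) (\s.((let t = 1 in (\a.t)) (if false then (\b.s) else (\c.c))))))
step 4: [let@0.0.0] ((((\p.p) ((\q.1) false)) + ((if false then 8 else 4) + (if true then 4 else 2))) == ((\r.1) (\s.((let t = 1 in (\a.t)) (if false then (\b.s) else (\c.c))))))
step 5: [beta@0.0.1] ((((\p.p) 1) + ((if false then 8 else 4) + (if true then 4 else 2))) == ((\r.1) (\s.((let t = 1 in (\a.t)) (if false then (\b.s) else (\c.c))))))
step 6: [beta@0.0] ((1 + ((if false then 8 else 4) + (if true then 4 else 2))) == ((\r.1) (\s.((let t = 1 in (\a.t)) (if false then (\b.s) else (\c.c))))))
step 7: [if@0.1.0] ((1 + (4 + (if true then 4 else 2))) == ((\r.1) (\s.((let t = 1 in (\a.t)) (if false then (\b.s) else (\c.c))))))
step 8: [if@0.1.1] ((1 + (4 + 4)) == ((\r.1) (\s.((let t = 1 in (\a.t)) (if false then (\b.s) else (\c.c))))))
step 9: [delta@0.1] ((1 + 8) == ((\r.1) (\s.((let t = 1 in (\a.t)) (if false then (\b.s) else (\c.c))))))
step 10: [delta@0] (9 == ((\r.1) (\s.((let t = 1 in (\a.t)) (if false then (\b.s) else (\c.c))))))
step 11: [beta@1] (9 == 1)
step 12: [delta@root] false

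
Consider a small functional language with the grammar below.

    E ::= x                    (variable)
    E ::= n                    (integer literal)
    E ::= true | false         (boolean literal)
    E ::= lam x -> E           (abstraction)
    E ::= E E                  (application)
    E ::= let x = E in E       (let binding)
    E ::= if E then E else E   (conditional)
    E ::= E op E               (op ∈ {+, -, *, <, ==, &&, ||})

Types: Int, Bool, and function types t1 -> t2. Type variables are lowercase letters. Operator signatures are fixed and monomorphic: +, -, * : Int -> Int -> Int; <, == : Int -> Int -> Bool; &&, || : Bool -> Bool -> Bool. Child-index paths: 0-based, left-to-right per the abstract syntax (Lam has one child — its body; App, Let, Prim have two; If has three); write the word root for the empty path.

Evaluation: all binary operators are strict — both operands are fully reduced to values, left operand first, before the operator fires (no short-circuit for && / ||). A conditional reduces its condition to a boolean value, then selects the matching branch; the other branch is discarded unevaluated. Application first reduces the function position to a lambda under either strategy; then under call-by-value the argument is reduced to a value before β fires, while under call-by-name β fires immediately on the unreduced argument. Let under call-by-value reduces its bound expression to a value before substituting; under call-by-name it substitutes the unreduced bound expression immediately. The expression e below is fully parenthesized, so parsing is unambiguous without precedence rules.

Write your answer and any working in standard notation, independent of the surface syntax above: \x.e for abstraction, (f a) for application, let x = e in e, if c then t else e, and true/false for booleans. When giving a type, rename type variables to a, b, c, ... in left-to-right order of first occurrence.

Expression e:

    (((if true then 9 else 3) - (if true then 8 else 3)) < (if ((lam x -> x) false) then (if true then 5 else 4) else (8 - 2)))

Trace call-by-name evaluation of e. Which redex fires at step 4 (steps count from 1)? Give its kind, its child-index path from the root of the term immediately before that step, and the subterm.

Trace:
step 0: (((if true then 9 else 3) - (if true then 8 else 3)) < (if ((\x.x) false) then (if true then 5 else 4) else (8 - 2)))
step 1: [if@0.0] ((9 - (if true then 8 else 3)) < (if ((\x.x) false) then (if true then 5 else 4) else (8 - 2)))
step 2: [if@0.1] ((9 - 8) < (if ((\x.x) false) then (if true then 5 else 4) else (8 - 2)))
step 3: [delta@0] (1 < (if ((\x.x) false) then (if true then 5 else 4) else (8 - 2)))
step 4: [beta@1.0] (1 < (if false then (if true then 5 else 4) else (8 - 2)))

Answer: beta at 1.0 : ((\x.x) false)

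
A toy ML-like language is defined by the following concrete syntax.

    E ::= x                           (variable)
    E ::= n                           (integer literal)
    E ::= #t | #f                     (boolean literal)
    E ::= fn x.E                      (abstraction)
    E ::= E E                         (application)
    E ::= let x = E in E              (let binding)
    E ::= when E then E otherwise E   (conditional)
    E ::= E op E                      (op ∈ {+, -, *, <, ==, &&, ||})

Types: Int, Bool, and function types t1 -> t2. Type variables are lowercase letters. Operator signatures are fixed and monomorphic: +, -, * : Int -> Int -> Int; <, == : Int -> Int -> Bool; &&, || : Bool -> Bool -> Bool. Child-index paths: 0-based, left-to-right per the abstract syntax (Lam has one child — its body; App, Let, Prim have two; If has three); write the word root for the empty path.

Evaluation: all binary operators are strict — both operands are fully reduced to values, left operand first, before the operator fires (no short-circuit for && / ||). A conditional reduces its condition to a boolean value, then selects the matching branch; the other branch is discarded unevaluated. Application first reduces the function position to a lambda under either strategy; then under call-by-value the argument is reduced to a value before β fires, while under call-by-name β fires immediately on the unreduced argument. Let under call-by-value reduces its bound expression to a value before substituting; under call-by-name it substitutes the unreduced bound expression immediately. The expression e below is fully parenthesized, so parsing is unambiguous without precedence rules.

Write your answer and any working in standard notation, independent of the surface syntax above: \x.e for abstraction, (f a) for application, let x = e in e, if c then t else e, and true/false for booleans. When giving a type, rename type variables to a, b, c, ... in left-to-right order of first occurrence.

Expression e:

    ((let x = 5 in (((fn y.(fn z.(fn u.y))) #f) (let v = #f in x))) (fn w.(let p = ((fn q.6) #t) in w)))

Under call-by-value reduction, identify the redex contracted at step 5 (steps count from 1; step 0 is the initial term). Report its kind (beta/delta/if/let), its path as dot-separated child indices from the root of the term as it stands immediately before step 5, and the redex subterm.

Trace:
step 0: ((let x = 5 in (((\y.(\z.(\u.y))) false) (let v = false in x))) (\w.(let p = ((\q.6) true) in w)))
step 1: [let@0] ((((\y.(\z.(\u.y))) false) (let v = false in 5)) (\w.(let p = ((\q.6) true) in w)))
step 2: [beta@0.0] (((\z.(\u.false)) (let v = false in 5)) (\w.(let p = ((\q.6) true) in w)))
step 3: [let@0.1] (((\z.(\u.false)) 5) (\w.(let p = ((\q.6) true) in w)))
step 4: [beta@0] ((\u.false) (\w.(let p = ((\q.6) true) in w)))
step 5: [beta@root] false

Answer: beta at root : ((\u.false) (\w.(let p = ((\q.6) true) in w)))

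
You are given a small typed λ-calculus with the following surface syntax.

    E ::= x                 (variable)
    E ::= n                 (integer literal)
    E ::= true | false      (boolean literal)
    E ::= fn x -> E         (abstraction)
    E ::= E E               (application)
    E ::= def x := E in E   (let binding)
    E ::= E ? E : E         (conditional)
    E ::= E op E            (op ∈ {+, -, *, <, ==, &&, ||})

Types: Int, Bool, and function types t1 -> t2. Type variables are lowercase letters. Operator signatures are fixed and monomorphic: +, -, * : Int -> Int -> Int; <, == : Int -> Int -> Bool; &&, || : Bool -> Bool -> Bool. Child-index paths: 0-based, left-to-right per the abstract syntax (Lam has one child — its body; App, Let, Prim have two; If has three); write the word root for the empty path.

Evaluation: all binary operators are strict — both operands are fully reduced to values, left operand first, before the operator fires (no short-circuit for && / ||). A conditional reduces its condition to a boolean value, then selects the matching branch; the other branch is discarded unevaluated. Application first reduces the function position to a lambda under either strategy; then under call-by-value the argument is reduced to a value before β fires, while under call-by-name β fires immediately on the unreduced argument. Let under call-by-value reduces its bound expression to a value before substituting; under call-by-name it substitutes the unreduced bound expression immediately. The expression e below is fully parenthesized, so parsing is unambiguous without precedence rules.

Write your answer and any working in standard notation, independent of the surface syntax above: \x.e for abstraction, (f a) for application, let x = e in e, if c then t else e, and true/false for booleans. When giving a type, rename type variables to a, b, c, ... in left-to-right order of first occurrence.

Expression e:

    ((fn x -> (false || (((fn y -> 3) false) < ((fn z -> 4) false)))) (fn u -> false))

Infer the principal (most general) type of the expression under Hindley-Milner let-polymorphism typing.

Answer: Bool

Working:
  unify Bool ~ Bool
\y._ : b -> Int
  unify b -> Int ~ Bool -> c
  unify b ~ Bool
  unify Int ~ c
_ _ : Int
  unify Int ~ Int
\z._ : d -> Int
  unify d -> Int ~ Bool -> e
  unify d ~ Bool
  unify Int ~ e
_ _ : Int
  unify Int ~ Int
  unify Bool ~ Bool
\x._ : a -> Bool
\u._ : f -> Bool
  unify a -> Bool ~ (f -> Bool) -> g
  unify a ~ f -> Bool
  unify Bool ~ g
_ _ : Bool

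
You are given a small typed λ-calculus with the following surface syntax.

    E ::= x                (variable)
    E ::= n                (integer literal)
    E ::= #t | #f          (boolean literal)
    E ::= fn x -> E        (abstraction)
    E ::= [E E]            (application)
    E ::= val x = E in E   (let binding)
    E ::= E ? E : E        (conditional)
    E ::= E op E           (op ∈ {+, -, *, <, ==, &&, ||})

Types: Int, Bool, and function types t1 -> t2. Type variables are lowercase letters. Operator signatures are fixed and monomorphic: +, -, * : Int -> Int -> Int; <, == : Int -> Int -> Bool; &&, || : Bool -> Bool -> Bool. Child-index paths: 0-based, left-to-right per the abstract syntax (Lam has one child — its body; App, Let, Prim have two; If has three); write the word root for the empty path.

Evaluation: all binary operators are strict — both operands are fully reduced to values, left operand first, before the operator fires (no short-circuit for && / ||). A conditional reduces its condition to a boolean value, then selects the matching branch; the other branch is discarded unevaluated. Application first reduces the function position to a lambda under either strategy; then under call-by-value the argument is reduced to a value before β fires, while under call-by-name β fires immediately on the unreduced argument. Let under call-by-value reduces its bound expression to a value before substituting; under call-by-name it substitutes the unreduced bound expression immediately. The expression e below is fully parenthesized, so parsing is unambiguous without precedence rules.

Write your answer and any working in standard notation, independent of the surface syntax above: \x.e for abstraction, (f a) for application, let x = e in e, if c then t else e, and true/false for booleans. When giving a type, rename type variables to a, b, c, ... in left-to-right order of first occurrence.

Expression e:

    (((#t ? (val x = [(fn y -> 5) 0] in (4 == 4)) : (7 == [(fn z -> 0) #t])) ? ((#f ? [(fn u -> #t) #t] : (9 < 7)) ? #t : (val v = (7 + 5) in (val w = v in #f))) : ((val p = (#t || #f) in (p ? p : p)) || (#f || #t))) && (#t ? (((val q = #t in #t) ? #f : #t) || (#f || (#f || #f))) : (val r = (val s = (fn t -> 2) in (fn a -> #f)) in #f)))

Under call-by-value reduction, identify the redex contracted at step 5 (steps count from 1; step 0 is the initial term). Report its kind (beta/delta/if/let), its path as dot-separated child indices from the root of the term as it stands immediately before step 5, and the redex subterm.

Trace:
step 0: ((if (if true then (let x = ((\y.5) 0) in (4 == 4)) else (7 == ((\z.0) true))) then (if (if false then ((\u.true) true) else (9 < 7)) then true else (let v = (7 + 5) in (let w = v in false))) else ((let p = (true || false) in (if p then p else p)) || (false || true))) && (if true then ((if (let q = true in true) then false else true) || (false || (false || false))) else (let r = (let s = (\t.2) in (\a.false)) in false)))
step 1: [if@0.0] ((if (let x = ((\y.5) 0) in (4 == 4)) then (if (if false then ((\u.true) true) else (9 < 7)) then true else (let v = (7 + 5) in (let w = v in false))) else ((let p = (true || false) in (if p then p else p)) || (false || true))) && (if true then ((if (let q = true in true) then false else true) || (false || (false || false))) else (let r = (let s = (\t.2) in (\a.false)) in false)))
step 2: [beta@0.0.0] ((if (let x = 5 in (4 == 4)) then (if (if false then ((\u.true) true) else (9 < 7)) then true else (let v = (7 + 5) in (let w = v in false))) else ((let p = (true || false) in (if p then p else p)) || (false || true))) && (if true then ((if (let q = true in true) then false else true) || (false || (false || false))) else (let r = (let s = (\t.2) in (\a.false)) in false)))
step 3: [let@0.0] ((if (4 == 4) then (if (if false then ((\u.true) true) else (9 < 7)) then true else (let v = (7 + 5) in (let w = v in false))) else ((let p = (true || false) in (if p then p else p)) || (false || true))) && (if true then ((if (let q = true in true) then false else true) || (false || (false || false))) else (let r = (let s = (\t.2) in (\a.false)) in false)))
step 4: [delta@0.0] ((if true then (if (if false then ((\u.true) true) else (9 < 7)) then true else (let v = (7 + 5) in (let w = v in false))) else ((let p = (true || false) in (if p then p else p)) || (false || true))) && (if true then ((if (let q = true in true) then false else true) || (false || (false || false))) else (let r = (let s = (\t.2) in (\a.false)) in false)))
step 5: [if@0] ((if (if false then ((\u.true) true) else (9 < 7)) then true else (let v = (7 + 5) in (let w = v in false))) && (if true then ((if (let q = true in true) then false else true) || (false || (false || false))) else (let r = (let s = (\t.2) in (\a.false)) in false)))

Answer: if at 0 : (if true then (if (if false then ((\u.true) true) else (9 < 7)) then true else (let v = (7 + 5) in (let w = v in false))) else ((let p = (true || false) in (if p then p else p)) || (false || true)))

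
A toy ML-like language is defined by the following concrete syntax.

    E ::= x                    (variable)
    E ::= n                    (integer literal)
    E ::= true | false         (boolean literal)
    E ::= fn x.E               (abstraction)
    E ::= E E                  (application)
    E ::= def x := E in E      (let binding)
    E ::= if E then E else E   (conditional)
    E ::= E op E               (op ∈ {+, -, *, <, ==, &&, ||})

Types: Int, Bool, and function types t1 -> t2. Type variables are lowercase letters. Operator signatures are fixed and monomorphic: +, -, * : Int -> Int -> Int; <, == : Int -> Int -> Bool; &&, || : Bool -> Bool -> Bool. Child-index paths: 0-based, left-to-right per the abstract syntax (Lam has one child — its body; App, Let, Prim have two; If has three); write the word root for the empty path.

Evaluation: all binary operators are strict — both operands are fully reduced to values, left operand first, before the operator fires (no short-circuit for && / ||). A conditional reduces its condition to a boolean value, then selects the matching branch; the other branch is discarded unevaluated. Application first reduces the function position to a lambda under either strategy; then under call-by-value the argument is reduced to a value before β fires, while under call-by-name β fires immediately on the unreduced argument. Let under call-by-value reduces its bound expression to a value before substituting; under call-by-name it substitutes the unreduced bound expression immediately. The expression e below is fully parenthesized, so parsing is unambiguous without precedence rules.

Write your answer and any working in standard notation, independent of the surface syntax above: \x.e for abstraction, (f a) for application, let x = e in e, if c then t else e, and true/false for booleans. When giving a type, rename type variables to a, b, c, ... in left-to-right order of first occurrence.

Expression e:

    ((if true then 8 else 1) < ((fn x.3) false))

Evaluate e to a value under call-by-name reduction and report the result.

Working:
step 0: ((if true then 8 else 1) < ((\x.3) false))
step 1: [if@0] (8 < ((\x.3) false))
step 2: [beta@1] (8 < 3)
step 3: [delta@root] false

Answer: false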